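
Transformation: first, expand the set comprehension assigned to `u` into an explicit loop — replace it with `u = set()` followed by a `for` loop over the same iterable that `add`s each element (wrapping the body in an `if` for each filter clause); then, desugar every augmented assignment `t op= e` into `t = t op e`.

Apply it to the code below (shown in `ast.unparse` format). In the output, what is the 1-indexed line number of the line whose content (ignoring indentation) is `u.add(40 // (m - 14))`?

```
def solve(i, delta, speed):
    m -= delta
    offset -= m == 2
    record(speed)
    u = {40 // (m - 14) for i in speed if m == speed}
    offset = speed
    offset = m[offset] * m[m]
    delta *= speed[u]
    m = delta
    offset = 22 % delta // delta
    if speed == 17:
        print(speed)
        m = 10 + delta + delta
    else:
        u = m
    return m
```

Transformed code:
def solve(i, delta, speed):
    m = m - delta
    offset = offset - (m == 2)
    record(speed)
    u = set()
    for i in speed:
        if m == speed:
            u.add(40 // (m - 14))
    offset = speed
    offset = m[offset] * m[m]
    delta = delta * speed[u]
    m = delta
    offset = 22 % delta // delta
    if speed == 17:
        print(speed)
        m = 10 + delta + delta
    else:
        u = m
    return m

8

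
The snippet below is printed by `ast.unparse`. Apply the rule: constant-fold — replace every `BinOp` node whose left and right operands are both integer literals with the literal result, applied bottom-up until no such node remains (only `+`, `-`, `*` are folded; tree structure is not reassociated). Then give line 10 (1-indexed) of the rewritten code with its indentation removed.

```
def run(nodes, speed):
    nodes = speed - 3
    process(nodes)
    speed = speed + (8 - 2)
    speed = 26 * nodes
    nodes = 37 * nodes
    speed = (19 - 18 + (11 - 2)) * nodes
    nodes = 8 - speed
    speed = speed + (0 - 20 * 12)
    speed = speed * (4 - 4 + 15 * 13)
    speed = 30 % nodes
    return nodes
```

speed = speed * 195

Transformed code:
def run(nodes, speed):
    nodes = speed - 3
    process(nodes)
    speed = speed + 6
    speed = 26 * nodes
    nodes = 37 * nodes
    speed = 10 * nodes
    nodes = 8 - speed
    speed = speed + -240
    speed = speed * 195
    speed = 30 % nodes
    return nodes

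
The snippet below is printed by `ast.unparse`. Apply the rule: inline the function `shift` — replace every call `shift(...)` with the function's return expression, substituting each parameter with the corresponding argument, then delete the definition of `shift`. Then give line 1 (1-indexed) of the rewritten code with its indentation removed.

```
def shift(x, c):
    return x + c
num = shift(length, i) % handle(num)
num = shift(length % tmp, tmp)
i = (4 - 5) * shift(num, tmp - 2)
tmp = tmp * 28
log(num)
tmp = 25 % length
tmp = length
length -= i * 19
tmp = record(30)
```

num = (length + i) % handle(num)

Transformed code:
num = (length + i) % handle(num)
num = length % tmp + tmp
i = (4 - 5) * (num + (tmp - 2))
tmp = tmp * 28
log(num)
tmp = 25 % length
tmp = length
length -= i * 19
tmp = record(30)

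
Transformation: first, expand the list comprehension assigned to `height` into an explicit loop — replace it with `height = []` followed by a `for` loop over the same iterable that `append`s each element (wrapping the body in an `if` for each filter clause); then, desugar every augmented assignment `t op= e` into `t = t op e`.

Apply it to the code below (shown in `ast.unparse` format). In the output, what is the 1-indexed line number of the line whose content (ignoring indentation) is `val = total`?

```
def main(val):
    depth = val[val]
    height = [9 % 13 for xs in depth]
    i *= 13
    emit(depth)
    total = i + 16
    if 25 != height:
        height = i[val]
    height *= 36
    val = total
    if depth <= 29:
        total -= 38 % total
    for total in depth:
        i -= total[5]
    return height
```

12

Transformed code:
def main(val):
    depth = val[val]
    height = []
    for xs in depth:
        height.append(9 % 13)
    i = i * 13
    emit(depth)
    total = i + 16
    if 25 != height:
        height = i[val]
    height = height * 36
    val = total
    if depth <= 29:
        total = total - 38 % total
    for total in depth:
        i = i - total[5]
    return height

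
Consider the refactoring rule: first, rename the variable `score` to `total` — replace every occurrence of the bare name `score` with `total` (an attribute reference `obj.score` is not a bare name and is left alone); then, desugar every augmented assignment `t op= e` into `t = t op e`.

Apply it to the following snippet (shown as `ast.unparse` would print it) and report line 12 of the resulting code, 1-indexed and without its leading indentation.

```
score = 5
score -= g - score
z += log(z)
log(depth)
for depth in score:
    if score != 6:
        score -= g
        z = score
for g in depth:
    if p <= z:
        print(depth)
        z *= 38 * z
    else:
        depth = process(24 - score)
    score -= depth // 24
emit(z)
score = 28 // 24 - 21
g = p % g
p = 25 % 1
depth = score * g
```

Transformed code:
total = 5
total = total - (g - total)
z = z + log(z)
log(depth)
for depth in total:
    if total != 6:
        total = total - g
        z = total
for g in depth:
    if p <= z:
        print(depth)
        z = z * (38 * z)
    else:
        depth = process(24 - total)
    total = total - depth // 24
emit(z)
total = 28 // 24 - 21
g = p % g
p = 25 % 1
depth = total * g

z = z * (38 * z)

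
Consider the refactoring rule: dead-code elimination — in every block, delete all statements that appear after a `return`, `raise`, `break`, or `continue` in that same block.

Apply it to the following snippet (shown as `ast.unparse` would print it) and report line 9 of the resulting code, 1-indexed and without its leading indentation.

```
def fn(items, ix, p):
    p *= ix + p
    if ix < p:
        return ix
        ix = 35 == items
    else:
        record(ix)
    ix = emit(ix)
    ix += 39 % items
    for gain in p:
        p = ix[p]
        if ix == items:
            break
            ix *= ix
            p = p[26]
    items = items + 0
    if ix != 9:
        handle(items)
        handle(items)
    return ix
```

Transformed code:
def fn(items, ix, p):
    p *= ix + p
    if ix < p:
        return ix
    else:
        record(ix)
    ix = emit(ix)
    ix += 39 % items
    for gain in p:
        p = ix[p]
        if ix == items:
            break
    items = items + 0
    if ix != 9:
        handle(items)
        handle(items)
    return ix

for gain in p:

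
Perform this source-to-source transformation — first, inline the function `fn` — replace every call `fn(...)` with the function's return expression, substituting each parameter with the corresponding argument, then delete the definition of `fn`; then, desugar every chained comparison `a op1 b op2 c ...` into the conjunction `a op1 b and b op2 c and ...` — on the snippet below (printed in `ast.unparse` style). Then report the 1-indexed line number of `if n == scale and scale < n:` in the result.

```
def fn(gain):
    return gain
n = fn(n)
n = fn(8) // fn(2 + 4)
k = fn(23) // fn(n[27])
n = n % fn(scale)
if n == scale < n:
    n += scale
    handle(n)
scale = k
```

5

Transformed code:
n = n
n = 8 // (2 + 4)
k = 23 // n[27]
n = n % scale
if n == scale and scale < n:
    n += scale
    handle(n)
scale = k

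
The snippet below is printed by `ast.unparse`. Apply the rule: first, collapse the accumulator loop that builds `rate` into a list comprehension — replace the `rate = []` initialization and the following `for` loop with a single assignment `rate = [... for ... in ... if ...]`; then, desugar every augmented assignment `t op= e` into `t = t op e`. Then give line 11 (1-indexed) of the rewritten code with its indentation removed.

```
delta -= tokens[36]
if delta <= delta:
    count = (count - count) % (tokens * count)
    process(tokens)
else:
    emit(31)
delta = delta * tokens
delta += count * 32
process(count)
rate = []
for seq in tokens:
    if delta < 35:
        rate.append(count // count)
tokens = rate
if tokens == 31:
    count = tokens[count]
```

Transformed code:
delta = delta - tokens[36]
if delta <= delta:
    count = (count - count) % (tokens * count)
    process(tokens)
else:
    emit(31)
delta = delta * tokens
delta = delta + count * 32
process(count)
rate = [count // count for seq in tokens if delta < 35]
tokens = rate
if tokens == 31:
    count = tokens[count]

tokens = rate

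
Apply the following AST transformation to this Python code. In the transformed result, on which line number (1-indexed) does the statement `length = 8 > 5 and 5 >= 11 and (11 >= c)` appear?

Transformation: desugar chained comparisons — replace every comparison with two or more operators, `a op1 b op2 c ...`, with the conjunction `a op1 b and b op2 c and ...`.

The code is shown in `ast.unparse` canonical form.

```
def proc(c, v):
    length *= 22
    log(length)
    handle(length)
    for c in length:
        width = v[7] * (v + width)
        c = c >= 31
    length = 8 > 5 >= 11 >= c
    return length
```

8

Transformed code:
def proc(c, v):
    length *= 22
    log(length)
    handle(length)
    for c in length:
        width = v[7] * (v + width)
        c = c >= 31
    length = 8 > 5 and 5 >= 11 and (11 >= c)
    return length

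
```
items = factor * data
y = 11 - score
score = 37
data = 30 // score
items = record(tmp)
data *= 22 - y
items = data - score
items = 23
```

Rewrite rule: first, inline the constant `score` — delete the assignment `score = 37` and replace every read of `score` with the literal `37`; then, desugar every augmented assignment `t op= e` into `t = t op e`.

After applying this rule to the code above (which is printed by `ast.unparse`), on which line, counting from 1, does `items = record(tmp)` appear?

Transformed code:
items = factor * data
y = 11 - 37
data = 30 // 37
items = record(tmp)
data = data * (22 - y)
items = data - 37
items = 23

4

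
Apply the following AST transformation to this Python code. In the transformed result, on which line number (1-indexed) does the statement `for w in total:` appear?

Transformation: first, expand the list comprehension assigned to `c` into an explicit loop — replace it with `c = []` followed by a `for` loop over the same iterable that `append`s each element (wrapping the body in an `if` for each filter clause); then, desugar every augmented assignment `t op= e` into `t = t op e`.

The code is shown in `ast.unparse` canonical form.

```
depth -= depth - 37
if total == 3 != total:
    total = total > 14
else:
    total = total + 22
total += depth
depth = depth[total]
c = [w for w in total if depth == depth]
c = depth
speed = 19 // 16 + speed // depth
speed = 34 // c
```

Transformed code:
depth = depth - (depth - 37)
if total == 3 != total:
    total = total > 14
else:
    total = total + 22
total = total + depth
depth = depth[total]
c = []
for w in total:
    if depth == depth:
        c.append(w)
c = depth
speed = 19 // 16 + speed // depth
speed = 34 // c

9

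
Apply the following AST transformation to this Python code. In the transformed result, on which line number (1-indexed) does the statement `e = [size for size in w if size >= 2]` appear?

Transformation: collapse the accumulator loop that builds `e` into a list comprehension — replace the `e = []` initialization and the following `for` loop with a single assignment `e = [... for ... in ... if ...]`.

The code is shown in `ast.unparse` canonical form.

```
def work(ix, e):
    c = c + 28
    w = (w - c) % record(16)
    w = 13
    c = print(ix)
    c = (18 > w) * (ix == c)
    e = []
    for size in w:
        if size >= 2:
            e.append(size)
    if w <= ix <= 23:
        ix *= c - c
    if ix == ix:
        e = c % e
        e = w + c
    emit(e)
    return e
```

7

Transformed code:
def work(ix, e):
    c = c + 28
    w = (w - c) % record(16)
    w = 13
    c = print(ix)
    c = (18 > w) * (ix == c)
    e = [size for size in w if size >= 2]
    if w <= ix <= 23:
        ix *= c - c
    if ix == ix:
        e = c % e
        e = w + c
    emit(e)
    return e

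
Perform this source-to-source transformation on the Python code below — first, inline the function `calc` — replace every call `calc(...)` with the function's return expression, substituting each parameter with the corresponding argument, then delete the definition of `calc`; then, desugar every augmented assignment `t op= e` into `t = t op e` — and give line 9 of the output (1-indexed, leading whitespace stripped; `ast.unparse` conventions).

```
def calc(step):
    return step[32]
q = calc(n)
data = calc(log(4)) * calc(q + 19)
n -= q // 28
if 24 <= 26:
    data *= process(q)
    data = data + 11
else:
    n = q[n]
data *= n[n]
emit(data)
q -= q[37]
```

data = data * n[n]

Transformed code:
q = n[32]
data = log(4)[32] * (q + 19)[32]
n = n - q // 28
if 24 <= 26:
    data = data * process(q)
    data = data + 11
else:
    n = q[n]
data = data * n[n]
emit(data)
q = q - q[37]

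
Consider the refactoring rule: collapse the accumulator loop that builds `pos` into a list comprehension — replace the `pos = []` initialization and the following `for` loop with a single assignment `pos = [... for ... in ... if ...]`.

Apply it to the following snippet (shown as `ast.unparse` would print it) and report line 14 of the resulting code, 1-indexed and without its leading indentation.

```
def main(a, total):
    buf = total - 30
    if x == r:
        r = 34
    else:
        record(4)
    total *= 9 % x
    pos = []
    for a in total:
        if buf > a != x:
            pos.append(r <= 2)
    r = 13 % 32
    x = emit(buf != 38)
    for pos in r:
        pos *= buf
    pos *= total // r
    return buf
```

return buf

Transformed code:
def main(a, total):
    buf = total - 30
    if x == r:
        r = 34
    else:
        record(4)
    total *= 9 % x
    pos = [r <= 2 for a in total if buf > a != x]
    r = 13 % 32
    x = emit(buf != 38)
    for pos in r:
        pos *= buf
    pos *= total // r
    return buf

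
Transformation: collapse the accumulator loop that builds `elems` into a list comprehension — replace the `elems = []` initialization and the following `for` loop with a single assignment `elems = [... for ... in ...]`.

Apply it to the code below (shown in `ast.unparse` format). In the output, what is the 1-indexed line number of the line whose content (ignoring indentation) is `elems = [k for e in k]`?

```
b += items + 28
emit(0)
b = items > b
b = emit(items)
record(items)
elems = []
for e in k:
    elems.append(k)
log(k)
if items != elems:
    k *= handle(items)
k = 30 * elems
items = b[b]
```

Transformed code:
b += items + 28
emit(0)
b = items > b
b = emit(items)
record(items)
elems = [k for e in k]
log(k)
if items != elems:
    k *= handle(items)
k = 30 * elems
items = b[b]

6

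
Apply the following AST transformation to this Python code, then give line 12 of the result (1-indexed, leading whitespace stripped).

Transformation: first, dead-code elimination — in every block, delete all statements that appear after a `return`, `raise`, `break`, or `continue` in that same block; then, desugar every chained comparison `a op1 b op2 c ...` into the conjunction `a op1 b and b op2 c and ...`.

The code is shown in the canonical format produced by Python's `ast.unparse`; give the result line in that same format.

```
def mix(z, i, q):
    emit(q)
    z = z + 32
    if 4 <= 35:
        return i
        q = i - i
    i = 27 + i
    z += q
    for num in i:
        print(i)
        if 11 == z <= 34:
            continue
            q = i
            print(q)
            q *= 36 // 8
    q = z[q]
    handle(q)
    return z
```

Transformed code:
def mix(z, i, q):
    emit(q)
    z = z + 32
    if 4 <= 35:
        return i
    i = 27 + i
    z += q
    for num in i:
        print(i)
        if 11 == z and z <= 34:
            continue
    q = z[q]
    handle(q)
    return z

q = z[q]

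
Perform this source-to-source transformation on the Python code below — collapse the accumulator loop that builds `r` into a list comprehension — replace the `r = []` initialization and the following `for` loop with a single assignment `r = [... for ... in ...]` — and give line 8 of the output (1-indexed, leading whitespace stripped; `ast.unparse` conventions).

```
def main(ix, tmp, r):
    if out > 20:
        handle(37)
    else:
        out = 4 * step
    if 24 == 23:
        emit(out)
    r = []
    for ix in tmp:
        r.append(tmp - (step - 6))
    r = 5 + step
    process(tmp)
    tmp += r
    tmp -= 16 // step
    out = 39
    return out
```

r = [tmp - (step - 6) for ix in tmp]

Transformed code:
def main(ix, tmp, r):
    if out > 20:
        handle(37)
    else:
        out = 4 * step
    if 24 == 23:
        emit(out)
    r = [tmp - (step - 6) for ix in tmp]
    r = 5 + step
    process(tmp)
    tmp += r
    tmp -= 16 // step
    out = 39
    return out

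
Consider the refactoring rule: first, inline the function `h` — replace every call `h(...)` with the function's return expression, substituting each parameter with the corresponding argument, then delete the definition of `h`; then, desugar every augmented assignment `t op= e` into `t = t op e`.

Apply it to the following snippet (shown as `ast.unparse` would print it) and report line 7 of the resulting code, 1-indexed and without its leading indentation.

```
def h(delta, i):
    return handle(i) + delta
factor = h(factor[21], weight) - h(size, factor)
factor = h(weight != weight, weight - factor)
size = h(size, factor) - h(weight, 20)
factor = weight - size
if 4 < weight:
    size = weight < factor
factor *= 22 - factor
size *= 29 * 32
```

Transformed code:
factor = handle(weight) + factor[21] - (handle(factor) + size)
factor = handle(weight - factor) + (weight != weight)
size = handle(factor) + size - (handle(20) + weight)
factor = weight - size
if 4 < weight:
    size = weight < factor
factor = factor * (22 - factor)
size = size * (29 * 32)

factor = factor * (22 - factor)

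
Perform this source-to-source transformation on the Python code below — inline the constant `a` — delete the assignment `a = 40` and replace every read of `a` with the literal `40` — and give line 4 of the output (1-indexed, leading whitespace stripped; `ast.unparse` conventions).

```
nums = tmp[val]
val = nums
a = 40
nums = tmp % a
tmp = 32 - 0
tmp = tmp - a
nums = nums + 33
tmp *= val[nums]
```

tmp = 32 - 0

Transformed code:
nums = tmp[val]
val = nums
nums = tmp % 40
tmp = 32 - 0
tmp = tmp - 40
nums = nums + 33
tmp *= val[nums]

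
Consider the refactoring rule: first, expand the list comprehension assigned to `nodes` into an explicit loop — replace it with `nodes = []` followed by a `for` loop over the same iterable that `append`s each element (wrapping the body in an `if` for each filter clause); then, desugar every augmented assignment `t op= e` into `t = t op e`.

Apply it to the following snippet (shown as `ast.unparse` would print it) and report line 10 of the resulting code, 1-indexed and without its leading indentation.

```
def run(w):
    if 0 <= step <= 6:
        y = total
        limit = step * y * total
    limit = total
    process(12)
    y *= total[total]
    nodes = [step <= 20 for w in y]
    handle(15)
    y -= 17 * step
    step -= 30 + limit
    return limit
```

nodes.append(step <= 20)

Transformed code:
def run(w):
    if 0 <= step <= 6:
        y = total
        limit = step * y * total
    limit = total
    process(12)
    y = y * total[total]
    nodes = []
    for w in y:
        nodes.append(step <= 20)
    handle(15)
    y = y - 17 * step
    step = step - (30 + limit)
    return limit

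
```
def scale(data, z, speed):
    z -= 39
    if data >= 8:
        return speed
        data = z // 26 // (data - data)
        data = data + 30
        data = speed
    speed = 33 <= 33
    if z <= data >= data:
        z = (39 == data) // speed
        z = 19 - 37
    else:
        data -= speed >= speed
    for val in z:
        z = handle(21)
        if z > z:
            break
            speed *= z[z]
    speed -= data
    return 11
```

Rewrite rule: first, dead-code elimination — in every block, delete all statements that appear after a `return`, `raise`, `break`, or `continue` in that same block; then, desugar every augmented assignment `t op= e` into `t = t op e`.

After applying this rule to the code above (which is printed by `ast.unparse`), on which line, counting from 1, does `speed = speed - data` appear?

15

Transformed code:
def scale(data, z, speed):
    z = z - 39
    if data >= 8:
        return speed
    speed = 33 <= 33
    if z <= data >= data:
        z = (39 == data) // speed
        z = 19 - 37
    else:
        data = data - (speed >= speed)
    for val in z:
        z = handle(21)
        if z > z:
            break
    speed = speed - data
    return 11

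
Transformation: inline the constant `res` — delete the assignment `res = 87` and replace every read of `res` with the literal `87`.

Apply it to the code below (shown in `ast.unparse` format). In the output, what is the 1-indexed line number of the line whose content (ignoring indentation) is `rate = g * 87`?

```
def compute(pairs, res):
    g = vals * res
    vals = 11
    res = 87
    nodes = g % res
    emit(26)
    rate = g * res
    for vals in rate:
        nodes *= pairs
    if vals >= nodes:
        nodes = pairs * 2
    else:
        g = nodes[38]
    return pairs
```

Transformed code:
def compute(pairs, res):
    g = vals * 87
    vals = 11
    nodes = g % 87
    emit(26)
    rate = g * 87
    for vals in rate:
        nodes *= pairs
    if vals >= nodes:
        nodes = pairs * 2
    else:
        g = nodes[38]
    return pairs

6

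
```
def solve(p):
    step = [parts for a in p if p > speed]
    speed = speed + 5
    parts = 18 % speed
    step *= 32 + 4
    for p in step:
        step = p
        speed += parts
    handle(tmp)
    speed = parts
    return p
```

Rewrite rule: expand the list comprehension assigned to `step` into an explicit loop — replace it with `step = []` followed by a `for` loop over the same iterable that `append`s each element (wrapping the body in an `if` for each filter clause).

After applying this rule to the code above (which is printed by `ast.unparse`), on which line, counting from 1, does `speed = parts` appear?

Transformed code:
def solve(p):
    step = []
    for a in p:
        if p > speed:
            step.append(parts)
    speed = speed + 5
    parts = 18 % speed
    step *= 32 + 4
    for p in step:
        step = p
        speed += parts
    handle(tmp)
    speed = parts
    return p

13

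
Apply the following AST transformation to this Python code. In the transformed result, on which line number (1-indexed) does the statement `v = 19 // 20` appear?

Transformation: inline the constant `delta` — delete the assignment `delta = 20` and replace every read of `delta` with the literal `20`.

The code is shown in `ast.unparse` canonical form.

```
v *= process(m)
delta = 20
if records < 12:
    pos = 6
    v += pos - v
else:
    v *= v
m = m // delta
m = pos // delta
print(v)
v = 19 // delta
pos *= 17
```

10

Transformed code:
v *= process(m)
if records < 12:
    pos = 6
    v += pos - v
else:
    v *= v
m = m // 20
m = pos // 20
print(v)
v = 19 // 20
pos *= 17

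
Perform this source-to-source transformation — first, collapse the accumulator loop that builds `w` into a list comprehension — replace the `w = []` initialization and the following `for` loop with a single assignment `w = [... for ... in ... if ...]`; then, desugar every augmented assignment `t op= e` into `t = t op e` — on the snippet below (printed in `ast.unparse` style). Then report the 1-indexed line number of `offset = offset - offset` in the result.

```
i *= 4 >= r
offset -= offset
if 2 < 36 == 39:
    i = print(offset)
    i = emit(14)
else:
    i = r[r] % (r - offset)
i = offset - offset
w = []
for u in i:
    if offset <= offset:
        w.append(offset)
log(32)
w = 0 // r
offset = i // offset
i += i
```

2

Transformed code:
i = i * (4 >= r)
offset = offset - offset
if 2 < 36 == 39:
    i = print(offset)
    i = emit(14)
else:
    i = r[r] % (r - offset)
i = offset - offset
w = [offset for u in i if offset <= offset]
log(32)
w = 0 // r
offset = i // offset
i = i + i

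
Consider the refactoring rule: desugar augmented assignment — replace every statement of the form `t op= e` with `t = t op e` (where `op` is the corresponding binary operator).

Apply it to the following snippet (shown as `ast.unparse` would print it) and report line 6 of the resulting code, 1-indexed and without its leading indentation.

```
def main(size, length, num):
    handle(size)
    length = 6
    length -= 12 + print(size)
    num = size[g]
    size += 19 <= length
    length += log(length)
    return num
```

Transformed code:
def main(size, length, num):
    handle(size)
    length = 6
    length = length - (12 + print(size))
    num = size[g]
    size = size + (19 <= length)
    length = length + log(length)
    return num

size = size + (19 <= length)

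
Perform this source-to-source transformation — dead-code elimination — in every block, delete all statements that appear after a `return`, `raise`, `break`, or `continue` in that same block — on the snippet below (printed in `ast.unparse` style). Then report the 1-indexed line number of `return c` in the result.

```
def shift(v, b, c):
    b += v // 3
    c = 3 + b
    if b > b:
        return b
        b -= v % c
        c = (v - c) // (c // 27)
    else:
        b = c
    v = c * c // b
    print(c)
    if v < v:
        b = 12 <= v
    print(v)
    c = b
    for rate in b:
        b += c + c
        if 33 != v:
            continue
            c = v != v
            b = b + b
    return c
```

Transformed code:
def shift(v, b, c):
    b += v // 3
    c = 3 + b
    if b > b:
        return b
    else:
        b = c
    v = c * c // b
    print(c)
    if v < v:
        b = 12 <= v
    print(v)
    c = b
    for rate in b:
        b += c + c
        if 33 != v:
            continue
    return c

18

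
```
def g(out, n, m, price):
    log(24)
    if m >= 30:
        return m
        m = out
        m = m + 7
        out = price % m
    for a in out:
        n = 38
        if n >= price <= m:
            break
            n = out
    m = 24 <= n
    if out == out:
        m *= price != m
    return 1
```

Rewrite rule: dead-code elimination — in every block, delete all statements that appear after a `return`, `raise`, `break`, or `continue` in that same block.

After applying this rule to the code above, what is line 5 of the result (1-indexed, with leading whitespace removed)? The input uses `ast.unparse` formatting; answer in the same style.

Transformed code:
def g(out, n, m, price):
    log(24)
    if m >= 30:
        return m
    for a in out:
        n = 38
        if n >= price <= m:
            break
    m = 24 <= n
    if out == out:
        m *= price != m
    return 1

for a in out:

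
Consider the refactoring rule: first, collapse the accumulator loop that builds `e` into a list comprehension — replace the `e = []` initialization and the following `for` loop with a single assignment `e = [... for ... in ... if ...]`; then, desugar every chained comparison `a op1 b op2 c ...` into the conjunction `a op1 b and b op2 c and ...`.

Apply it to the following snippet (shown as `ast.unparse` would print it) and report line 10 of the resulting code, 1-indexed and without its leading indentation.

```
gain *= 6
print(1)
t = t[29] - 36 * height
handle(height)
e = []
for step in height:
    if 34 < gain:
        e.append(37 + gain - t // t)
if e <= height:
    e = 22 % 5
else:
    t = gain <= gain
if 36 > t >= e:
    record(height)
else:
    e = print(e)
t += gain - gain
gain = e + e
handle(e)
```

Transformed code:
gain *= 6
print(1)
t = t[29] - 36 * height
handle(height)
e = [37 + gain - t // t for step in height if 34 < gain]
if e <= height:
    e = 22 % 5
else:
    t = gain <= gain
if 36 > t and t >= e:
    record(height)
else:
    e = print(e)
t += gain - gain
gain = e + e
handle(e)

if 36 > t and t >= e:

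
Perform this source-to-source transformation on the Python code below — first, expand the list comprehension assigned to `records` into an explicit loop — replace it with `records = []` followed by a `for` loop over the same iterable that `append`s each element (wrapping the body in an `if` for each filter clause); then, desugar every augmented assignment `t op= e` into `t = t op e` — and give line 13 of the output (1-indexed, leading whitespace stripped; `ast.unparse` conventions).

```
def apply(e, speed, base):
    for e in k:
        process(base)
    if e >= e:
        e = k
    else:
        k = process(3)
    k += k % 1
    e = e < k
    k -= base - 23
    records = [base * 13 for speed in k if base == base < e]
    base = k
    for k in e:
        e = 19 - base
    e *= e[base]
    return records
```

if base == base < e:

Transformed code:
def apply(e, speed, base):
    for e in k:
        process(base)
    if e >= e:
        e = k
    else:
        k = process(3)
    k = k + k % 1
    e = e < k
    k = k - (base - 23)
    records = []
    for speed in k:
        if base == base < e:
            records.append(base * 13)
    base = k
    for k in e:
        e = 19 - base
    e = e * e[base]
    return records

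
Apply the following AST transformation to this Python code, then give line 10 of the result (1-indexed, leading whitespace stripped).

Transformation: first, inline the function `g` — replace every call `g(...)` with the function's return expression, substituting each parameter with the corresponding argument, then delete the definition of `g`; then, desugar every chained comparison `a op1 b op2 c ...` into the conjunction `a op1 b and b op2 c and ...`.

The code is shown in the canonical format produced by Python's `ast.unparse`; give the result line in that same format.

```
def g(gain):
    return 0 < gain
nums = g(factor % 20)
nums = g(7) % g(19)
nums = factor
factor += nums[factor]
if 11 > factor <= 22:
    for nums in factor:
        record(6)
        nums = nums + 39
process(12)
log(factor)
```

Transformed code:
nums = 0 < factor % 20
nums = (0 < 7) % (0 < 19)
nums = factor
factor += nums[factor]
if 11 > factor and factor <= 22:
    for nums in factor:
        record(6)
        nums = nums + 39
process(12)
log(factor)

log(factor)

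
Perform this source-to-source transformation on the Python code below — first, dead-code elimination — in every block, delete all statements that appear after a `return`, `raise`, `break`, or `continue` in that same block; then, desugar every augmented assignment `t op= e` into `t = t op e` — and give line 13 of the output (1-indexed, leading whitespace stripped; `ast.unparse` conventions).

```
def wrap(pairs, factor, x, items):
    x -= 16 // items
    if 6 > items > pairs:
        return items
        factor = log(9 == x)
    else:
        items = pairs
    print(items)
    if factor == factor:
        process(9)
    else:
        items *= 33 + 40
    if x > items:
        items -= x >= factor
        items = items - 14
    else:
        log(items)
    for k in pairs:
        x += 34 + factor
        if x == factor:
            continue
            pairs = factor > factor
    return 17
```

Transformed code:
def wrap(pairs, factor, x, items):
    x = x - 16 // items
    if 6 > items > pairs:
        return items
    else:
        items = pairs
    print(items)
    if factor == factor:
        process(9)
    else:
        items = items * (33 + 40)
    if x > items:
        items = items - (x >= factor)
        items = items - 14
    else:
        log(items)
    for k in pairs:
        x = x + (34 + factor)
        if x == factor:
            continue
    return 17

items = items - (x >= factor)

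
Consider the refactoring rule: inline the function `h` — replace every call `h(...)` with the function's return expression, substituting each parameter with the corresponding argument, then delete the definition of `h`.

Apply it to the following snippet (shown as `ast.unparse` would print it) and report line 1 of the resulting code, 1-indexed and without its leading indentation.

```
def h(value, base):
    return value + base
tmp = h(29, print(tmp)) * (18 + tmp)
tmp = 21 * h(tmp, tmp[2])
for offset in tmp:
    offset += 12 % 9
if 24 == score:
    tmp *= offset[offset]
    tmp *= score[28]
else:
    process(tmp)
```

tmp = (29 + print(tmp)) * (18 + tmp)

Transformed code:
tmp = (29 + print(tmp)) * (18 + tmp)
tmp = 21 * (tmp + tmp[2])
for offset in tmp:
    offset += 12 % 9
if 24 == score:
    tmp *= offset[offset]
    tmp *= score[28]
else:
    process(tmp)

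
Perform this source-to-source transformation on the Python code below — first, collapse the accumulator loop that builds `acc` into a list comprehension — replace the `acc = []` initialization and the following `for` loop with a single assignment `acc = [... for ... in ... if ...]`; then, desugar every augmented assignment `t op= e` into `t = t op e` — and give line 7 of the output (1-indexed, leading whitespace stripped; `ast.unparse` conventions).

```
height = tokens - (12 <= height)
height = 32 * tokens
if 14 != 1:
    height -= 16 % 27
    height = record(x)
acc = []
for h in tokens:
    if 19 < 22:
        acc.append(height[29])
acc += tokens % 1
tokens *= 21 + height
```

Transformed code:
height = tokens - (12 <= height)
height = 32 * tokens
if 14 != 1:
    height = height - 16 % 27
    height = record(x)
acc = [height[29] for h in tokens if 19 < 22]
acc = acc + tokens % 1
tokens = tokens * (21 + height)

acc = acc + tokens % 1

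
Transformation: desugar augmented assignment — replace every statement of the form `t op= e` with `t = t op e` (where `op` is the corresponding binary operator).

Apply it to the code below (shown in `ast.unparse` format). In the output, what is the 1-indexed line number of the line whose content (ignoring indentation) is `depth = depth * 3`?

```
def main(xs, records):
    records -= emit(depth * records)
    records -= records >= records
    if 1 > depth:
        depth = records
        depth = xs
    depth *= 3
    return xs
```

7

Transformed code:
def main(xs, records):
    records = records - emit(depth * records)
    records = records - (records >= records)
    if 1 > depth:
        depth = records
        depth = xs
    depth = depth * 3
    return xs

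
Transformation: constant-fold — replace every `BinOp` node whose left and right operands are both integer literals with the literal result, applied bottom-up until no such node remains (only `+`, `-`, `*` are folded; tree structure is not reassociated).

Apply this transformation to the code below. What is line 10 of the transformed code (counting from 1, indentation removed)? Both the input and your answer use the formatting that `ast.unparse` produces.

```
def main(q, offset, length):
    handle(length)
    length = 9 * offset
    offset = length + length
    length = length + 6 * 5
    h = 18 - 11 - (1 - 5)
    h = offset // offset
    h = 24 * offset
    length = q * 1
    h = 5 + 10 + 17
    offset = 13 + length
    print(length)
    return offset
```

h = 32

Transformed code:
def main(q, offset, length):
    handle(length)
    length = 9 * offset
    offset = length + length
    length = length + 30
    h = 11
    h = offset // offset
    h = 24 * offset
    length = q * 1
    h = 32
    offset = 13 + length
    print(length)
    return offset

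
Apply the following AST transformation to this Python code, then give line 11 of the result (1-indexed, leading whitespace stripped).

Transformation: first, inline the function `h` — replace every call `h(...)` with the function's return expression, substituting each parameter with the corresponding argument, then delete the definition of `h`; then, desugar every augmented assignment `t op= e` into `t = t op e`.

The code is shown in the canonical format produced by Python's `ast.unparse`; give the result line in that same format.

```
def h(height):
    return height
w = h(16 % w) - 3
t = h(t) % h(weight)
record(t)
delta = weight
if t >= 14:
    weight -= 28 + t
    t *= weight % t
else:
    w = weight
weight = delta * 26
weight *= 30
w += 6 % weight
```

weight = weight * 30

Transformed code:
w = 16 % w - 3
t = t % weight
record(t)
delta = weight
if t >= 14:
    weight = weight - (28 + t)
    t = t * (weight % t)
else:
    w = weight
weight = delta * 26
weight = weight * 30
w = w + 6 % weight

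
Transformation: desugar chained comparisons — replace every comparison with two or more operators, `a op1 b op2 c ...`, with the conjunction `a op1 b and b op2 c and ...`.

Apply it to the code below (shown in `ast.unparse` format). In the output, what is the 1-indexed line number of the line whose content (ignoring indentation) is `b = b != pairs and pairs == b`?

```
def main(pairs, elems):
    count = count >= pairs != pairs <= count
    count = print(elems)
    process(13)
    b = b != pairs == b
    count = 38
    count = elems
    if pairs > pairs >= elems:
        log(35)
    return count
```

5

Transformed code:
def main(pairs, elems):
    count = count >= pairs and pairs != pairs and (pairs <= count)
    count = print(elems)
    process(13)
    b = b != pairs and pairs == b
    count = 38
    count = elems
    if pairs > pairs and pairs >= elems:
        log(35)
    return count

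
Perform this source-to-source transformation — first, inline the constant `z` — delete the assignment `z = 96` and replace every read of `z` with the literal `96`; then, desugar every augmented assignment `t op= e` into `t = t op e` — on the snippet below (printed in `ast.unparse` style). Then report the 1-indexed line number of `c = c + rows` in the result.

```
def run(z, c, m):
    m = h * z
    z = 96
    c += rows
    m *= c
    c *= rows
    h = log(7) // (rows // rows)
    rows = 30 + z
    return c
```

3

Transformed code:
def run(z, c, m):
    m = h * 96
    c = c + rows
    m = m * c
    c = c * rows
    h = log(7) // (rows // rows)
    rows = 30 + 96
    return c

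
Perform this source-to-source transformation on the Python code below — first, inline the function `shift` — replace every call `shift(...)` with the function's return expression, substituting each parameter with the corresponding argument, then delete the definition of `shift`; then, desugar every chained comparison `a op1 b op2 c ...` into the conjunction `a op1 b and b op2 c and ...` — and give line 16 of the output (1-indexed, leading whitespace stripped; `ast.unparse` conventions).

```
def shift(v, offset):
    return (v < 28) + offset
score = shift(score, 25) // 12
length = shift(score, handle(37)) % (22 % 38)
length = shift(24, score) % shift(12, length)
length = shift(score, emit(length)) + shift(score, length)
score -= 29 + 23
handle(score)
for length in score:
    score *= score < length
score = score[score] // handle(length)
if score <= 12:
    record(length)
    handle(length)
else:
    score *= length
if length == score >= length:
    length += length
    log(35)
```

length += length

Transformed code:
score = ((score < 28) + 25) // 12
length = ((score < 28) + handle(37)) % (22 % 38)
length = ((24 < 28) + score) % ((12 < 28) + length)
length = (score < 28) + emit(length) + ((score < 28) + length)
score -= 29 + 23
handle(score)
for length in score:
    score *= score < length
score = score[score] // handle(length)
if score <= 12:
    record(length)
    handle(length)
else:
    score *= length
if length == score and score >= length:
    length += length
    log(35)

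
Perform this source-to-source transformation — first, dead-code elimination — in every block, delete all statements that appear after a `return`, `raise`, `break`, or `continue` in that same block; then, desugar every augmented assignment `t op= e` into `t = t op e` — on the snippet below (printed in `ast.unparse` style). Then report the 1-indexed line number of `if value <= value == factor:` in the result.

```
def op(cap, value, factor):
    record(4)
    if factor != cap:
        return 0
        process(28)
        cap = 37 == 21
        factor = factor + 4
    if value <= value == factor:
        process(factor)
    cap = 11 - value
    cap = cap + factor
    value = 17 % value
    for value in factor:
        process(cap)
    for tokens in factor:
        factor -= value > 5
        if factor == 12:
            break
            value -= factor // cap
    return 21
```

Transformed code:
def op(cap, value, factor):
    record(4)
    if factor != cap:
        return 0
    if value <= value == factor:
        process(factor)
    cap = 11 - value
    cap = cap + factor
    value = 17 % value
    for value in factor:
        process(cap)
    for tokens in factor:
        factor = factor - (value > 5)
        if factor == 12:
            break
    return 21

5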